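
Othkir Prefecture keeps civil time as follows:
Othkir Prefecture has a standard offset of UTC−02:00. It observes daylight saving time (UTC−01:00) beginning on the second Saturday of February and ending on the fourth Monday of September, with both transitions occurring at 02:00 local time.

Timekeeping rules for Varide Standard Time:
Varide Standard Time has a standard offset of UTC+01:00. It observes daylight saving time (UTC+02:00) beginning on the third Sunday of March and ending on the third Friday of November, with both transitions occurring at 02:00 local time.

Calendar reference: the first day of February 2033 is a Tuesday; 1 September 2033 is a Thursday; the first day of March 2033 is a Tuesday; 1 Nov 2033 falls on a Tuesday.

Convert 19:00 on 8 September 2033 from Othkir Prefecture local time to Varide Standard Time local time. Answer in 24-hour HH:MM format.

22:00

1 February 2033 is a Tuesday, so the first Saturday is February 5 and the second is February 12.
1 September 2033 is a Thursday, so the first Monday is September 5 and the fourth is September 26.
Daylight saving runs 12 February – 26 September; 8 September 2033 is inside that window, so Othkir Prefecture is at UTC−01:00.
19:00 Othkir Prefecture + 1h = 20:00 UTC.
1 March 2033 is a Tuesday, so the first Sunday is March 6 and the third is March 20.
1 November 2033 is a Tuesday, so the first Friday is November 4 and the third is November 18.
At the standard offset (UTC+01:00), 20:00 UTC + 1h = 21:00 Varide Standard Time standard time.
The standard-time date in Varide Standard Time, 8 September 2033, falls between 20 March and 18 November, so daylight saving is in effect and Varide Standard Time is at UTC+02:00.
20:00 UTC + 2h = 22:00 Varide Standard Time.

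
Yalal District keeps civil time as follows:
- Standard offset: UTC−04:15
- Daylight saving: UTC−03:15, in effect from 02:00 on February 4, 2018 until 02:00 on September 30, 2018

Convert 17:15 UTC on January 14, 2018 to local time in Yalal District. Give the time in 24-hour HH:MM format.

At the standard offset (UTC−04:15), 17:15 UTC − 4h15m = 13:00 Yalal District standard time.
The standard-time date in Yalal District, January 14, 2018, does not fall between 4 February and 30 September, so daylight saving is not in effect and Yalal District is at UTC−04:15.
17:15 UTC − 4h15m = 13:00 local.

13:00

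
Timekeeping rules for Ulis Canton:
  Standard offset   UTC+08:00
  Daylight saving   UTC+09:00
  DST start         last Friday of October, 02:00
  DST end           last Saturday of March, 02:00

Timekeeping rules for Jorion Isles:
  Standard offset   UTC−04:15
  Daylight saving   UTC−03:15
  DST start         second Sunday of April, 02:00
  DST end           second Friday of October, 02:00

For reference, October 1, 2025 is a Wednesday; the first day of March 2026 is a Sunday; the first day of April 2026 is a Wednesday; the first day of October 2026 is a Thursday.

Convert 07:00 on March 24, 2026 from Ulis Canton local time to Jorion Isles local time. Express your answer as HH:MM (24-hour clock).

17:45

1 October 2025 is a Wednesday, so Fridays fall on 3, 10, 17, 24, 31; the last is October 31.
1 March 2026 is a Sunday, so Saturdays fall on 7, 14, 21, 28; the last is March 28.
March 24, 2026 falls between 31 October 2025 and 28 March 2026, so daylight saving is in effect and Ulis Canton is at UTC+09:00.
07:00 Ulis Canton − 9h = 22:00 UTC (rolling into the previous day, 23 March 2026).
1 April 2026 is a Wednesday, so the first Sunday is April 5 and the second is April 12.
1 October 2026 is a Thursday, so the first Friday is October 2 and the second is October 9.
At the standard offset (UTC−04:15), 22:00 UTC − 4h15m = 17:45 Jorion Isles standard time.
The standard-time date in Jorion Isles, March 23, 2026, does not fall between 12 April and 9 October, so daylight saving is not in effect and Jorion Isles is at UTC−04:15.
22:00 UTC − 4h15m = 17:45 Jorion Isles.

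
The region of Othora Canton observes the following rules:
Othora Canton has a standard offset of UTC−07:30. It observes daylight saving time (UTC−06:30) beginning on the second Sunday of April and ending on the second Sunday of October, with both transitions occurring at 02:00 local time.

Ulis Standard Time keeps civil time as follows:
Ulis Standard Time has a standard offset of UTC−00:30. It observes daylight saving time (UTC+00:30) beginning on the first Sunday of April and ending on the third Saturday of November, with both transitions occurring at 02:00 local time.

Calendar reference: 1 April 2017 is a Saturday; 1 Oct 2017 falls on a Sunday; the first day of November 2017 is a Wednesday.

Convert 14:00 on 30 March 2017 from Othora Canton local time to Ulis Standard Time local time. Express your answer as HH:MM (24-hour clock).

21:00

1 April 2017 is a Saturday, so the first Sunday is April 2 and the second is April 9.
1 October 2017 is a Sunday, so the first Sunday is October 1 and the second is October 8.
Daylight saving runs 9 April – 8 October; 30 March 2017 is outside that window, so Othora Canton is on standard time at UTC−07:30.
14:00 Othora Canton + 7h30m = 21:30 UTC.
1 April 2017 is a Saturday, so the first Sunday is April 2.
1 November 2017 is a Wednesday, so the first Saturday is November 4 and the third is November 18.
At the standard offset (UTC−00:30), 21:30 UTC − 0h30m = 21:00 Ulis Standard Time standard time.
Daylight saving runs 2 April – 18 November; the standard-time date in Ulis Standard Time, 30 March 2017, is outside that window, so Ulis Standard Time is on standard time at UTC−00:30.
21:30 UTC − 0h30m = 21:00 Ulis Standard Time.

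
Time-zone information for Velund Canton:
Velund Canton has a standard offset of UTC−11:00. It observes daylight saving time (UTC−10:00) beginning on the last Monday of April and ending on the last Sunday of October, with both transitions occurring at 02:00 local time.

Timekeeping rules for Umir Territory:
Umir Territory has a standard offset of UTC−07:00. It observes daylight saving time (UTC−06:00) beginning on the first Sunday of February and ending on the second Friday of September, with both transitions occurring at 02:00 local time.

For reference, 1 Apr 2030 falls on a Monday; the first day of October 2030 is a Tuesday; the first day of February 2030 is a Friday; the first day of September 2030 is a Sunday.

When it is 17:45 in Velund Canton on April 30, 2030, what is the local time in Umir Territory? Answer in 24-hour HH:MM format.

1 April 2030 is a Monday, so Mondays fall on 1, 8, 15, 22, 29; the last is April 29.
1 October 2030 is a Tuesday, so Sundays fall on 6, 13, 20, 27; the last is October 27.
Daylight saving runs 29 April – 27 October; April 30, 2030 is inside that window, so Velund Canton is at UTC−10:00.
17:45 Velund Canton + 10h = 03:45 UTC (rolling into the next day, 1 May 2030).
1 February 2030 is a Friday, so the first Sunday is February 3.
1 September 2030 is a Sunday, so the first Friday is September 6 and the second is September 13.
At the standard offset (UTC−07:00), 03:45 UTC − 7h = 20:45 Umir Territory standard time (rolling into the previous day, 30 April 2030).
The standard-time date in Umir Territory, April 30, 2030, lies within the daylight-saving period (3 February – 13 September), so Umir Territory is on daylight time, UTC−06:00.
03:45 UTC − 6h = 21:45 Umir Territory (rolling into the previous day, 30 April 2030).

21:45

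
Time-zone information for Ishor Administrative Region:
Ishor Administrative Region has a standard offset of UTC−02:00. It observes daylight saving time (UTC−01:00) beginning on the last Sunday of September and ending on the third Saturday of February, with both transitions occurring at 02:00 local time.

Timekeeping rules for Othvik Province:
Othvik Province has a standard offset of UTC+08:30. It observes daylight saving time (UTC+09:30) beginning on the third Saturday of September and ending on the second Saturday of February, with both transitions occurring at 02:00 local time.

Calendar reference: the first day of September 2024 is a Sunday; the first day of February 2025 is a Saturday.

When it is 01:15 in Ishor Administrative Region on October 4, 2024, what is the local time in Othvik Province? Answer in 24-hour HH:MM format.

11:45

1 September 2024 is a Sunday, so Sundays fall on 1, 8, 15, 22, 29; the last is September 29.
1 February 2025 is a Saturday, so the first Saturday is February 1 and the third is February 15.
October 4, 2024 lies within the daylight-saving period (29 September 2024 – 15 February 2025), so Ishor Administrative Region is on daylight time, UTC−01:00.
01:15 Ishor Administrative Region + 1h = 02:15 UTC.
1 September 2024 is a Sunday, so the first Saturday is September 7 and the third is September 21.
1 February 2025 is a Saturday, so the first Saturday is February 1 and the second is February 8.
At the standard offset (UTC+08:30), 02:15 UTC + 8h30m = 10:45 Othvik Province standard time.
The standard-time date in Othvik Province, October 4, 2024, lies within the daylight-saving period (21 September 2024 – 8 February 2025), so Othvik Province is on daylight time, UTC+09:30.
02:15 UTC + 9h30m = 11:45 Othvik Province.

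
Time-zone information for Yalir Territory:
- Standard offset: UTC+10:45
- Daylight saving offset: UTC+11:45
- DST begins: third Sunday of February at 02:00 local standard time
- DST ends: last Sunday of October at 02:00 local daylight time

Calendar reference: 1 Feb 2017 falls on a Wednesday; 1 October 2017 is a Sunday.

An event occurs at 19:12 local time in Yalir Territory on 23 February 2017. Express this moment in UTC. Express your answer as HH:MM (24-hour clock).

07:27

1 February 2017 is a Wednesday, so the first Sunday is February 5 and the third is February 19.
1 October 2017 is a Sunday, so Sundays fall on 1, 8, 15, 22, 29; the last is October 29.
Daylight saving runs 19 February – 29 October; 23 February 2017 is inside that window, so Yalir Territory is at UTC+11:45.
19:12 local − 11h45m = 07:27 UTC.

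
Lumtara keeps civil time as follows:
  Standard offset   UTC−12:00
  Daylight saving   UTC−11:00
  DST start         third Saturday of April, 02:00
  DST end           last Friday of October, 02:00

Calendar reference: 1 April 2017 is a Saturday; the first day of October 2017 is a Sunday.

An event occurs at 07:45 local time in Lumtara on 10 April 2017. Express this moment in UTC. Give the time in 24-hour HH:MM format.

19:45

1 April 2017 is a Saturday, so the first Saturday is April 1 and the third is April 15.
1 October 2017 is a Sunday, so Fridays fall on 6, 13, 20, 27; the last is October 27.
10 April 2017 is outside the daylight-saving period (15 April – 27 October), so Lumtara is on standard time, UTC−12:00.
07:45 local + 12h = 19:45 UTC.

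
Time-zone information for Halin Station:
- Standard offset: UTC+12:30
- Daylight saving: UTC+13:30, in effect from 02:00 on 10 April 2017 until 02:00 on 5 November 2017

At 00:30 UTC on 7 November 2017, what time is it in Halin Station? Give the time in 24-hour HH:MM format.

13:00

At the standard offset (UTC+12:30), 00:30 UTC + 12h30m = 13:00 Halin Station standard time.
Daylight saving runs 10 April – 5 November; the standard-time date in Halin Station, 7 November 2017, is outside that window, so Halin Station is on standard time at UTC+12:30.
00:30 UTC + 12h30m = 13:00 local.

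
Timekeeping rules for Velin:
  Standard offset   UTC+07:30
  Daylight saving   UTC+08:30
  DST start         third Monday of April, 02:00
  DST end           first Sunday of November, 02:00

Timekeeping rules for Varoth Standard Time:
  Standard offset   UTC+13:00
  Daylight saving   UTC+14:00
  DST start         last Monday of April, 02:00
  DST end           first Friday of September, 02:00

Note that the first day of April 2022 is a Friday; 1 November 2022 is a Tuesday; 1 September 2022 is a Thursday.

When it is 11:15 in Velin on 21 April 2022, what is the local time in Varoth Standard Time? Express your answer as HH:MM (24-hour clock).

1 April 2022 is a Friday, so the first Monday is April 4 and the third is April 18.
1 November 2022 is a Tuesday, so the first Sunday is November 6.
21 April 2022 lies within the daylight-saving period (18 April – 6 November), so Velin is on daylight time, UTC+08:30.
11:15 Velin − 8h30m = 02:45 UTC.
1 April 2022 is a Friday, so Mondays fall on 4, 11, 18, 25; the last is April 25.
1 September 2022 is a Thursday, so the first Friday is September 2.
At the standard offset (UTC+13:00), 02:45 UTC + 13h = 15:45 Varoth Standard Time standard time.
Daylight saving runs 25 April – 2 September; the standard-time date in Varoth Standard Time, 21 April 2022, is outside that window, so Varoth Standard Time is on standard time at UTC+13:00.
02:45 UTC + 13h = 15:45 Varoth Standard Time.

15:45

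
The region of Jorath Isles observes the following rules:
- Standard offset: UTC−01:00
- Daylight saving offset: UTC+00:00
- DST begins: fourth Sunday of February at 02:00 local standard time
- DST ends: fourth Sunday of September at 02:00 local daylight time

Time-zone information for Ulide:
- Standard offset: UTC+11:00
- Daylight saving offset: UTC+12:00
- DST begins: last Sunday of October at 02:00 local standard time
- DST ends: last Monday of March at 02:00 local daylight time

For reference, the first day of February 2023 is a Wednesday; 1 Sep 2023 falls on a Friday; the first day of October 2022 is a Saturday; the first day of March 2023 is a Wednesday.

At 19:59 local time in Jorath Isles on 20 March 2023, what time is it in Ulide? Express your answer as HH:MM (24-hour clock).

1 February 2023 is a Wednesday, so the first Sunday is February 5 and the fourth is February 26.
1 September 2023 is a Friday, so the first Sunday is September 3 and the fourth is September 24.
20 March 2023 falls between 26 February and 24 September, so daylight saving is in effect and Jorath Isles is at UTC+00:00.
19:59 Jorath Isles − 0h = 19:59 UTC.
1 October 2022 is a Saturday, so Sundays fall on 2, 9, 16, 23, 30; the last is October 30.
1 March 2023 is a Wednesday, so Mondays fall on 6, 13, 20, 27; the last is March 27.
At the standard offset (UTC+11:00), 19:59 UTC + 11h = 06:59 Ulide standard time (rolling into the next day, 21 March 2023).
The standard-time date in Ulide, 21 March 2023, lies within the daylight-saving period (30 October 2022 – 27 March 2023), so Ulide is on daylight time, UTC+12:00.
19:59 UTC + 12h = 07:59 Ulide (rolling into the next day, 21 March 2023).

07:59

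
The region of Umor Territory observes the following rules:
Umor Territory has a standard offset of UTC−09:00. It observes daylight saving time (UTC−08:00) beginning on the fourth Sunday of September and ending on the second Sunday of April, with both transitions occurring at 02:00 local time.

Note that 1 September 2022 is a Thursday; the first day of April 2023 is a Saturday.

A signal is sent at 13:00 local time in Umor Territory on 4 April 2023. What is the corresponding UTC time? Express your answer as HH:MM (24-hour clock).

21:00

1 September 2022 is a Thursday, so the first Sunday is September 4 and the fourth is September 25.
1 April 2023 is a Saturday, so the first Sunday is April 2 and the second is April 9.
4 April 2023 lies within the daylight-saving period (25 September 2022 – 9 April 2023), so Umor Territory is on daylight time, UTC−08:00.
13:00 local + 8h = 21:00 UTC.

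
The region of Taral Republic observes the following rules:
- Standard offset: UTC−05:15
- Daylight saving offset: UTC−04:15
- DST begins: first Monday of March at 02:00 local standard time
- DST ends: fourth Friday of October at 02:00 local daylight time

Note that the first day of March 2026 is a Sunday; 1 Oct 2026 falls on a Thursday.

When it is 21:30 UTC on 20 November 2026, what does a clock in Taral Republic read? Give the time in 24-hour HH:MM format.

16:15

1 March 2026 is a Sunday, so the first Monday is March 2.
1 October 2026 is a Thursday, so the first Friday is October 2 and the fourth is October 23.
At the standard offset (UTC−05:15), 21:30 UTC − 5h15m = 16:15 Taral Republic standard time.
The standard-time date in Taral Republic, 20 November 2026, does not fall between 2 March and 23 October, so daylight saving is not in effect and Taral Republic is at UTC−05:15.
21:30 UTC − 5h15m = 16:15 local.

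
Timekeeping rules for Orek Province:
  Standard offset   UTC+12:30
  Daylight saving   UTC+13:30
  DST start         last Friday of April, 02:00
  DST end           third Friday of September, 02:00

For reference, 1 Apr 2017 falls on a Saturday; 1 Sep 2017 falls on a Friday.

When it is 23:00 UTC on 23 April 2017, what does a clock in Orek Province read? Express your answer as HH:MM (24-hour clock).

11:30

1 April 2017 is a Saturday, so Fridays fall on 7, 14, 21, 28; the last is April 28.
1 September 2017 is a Friday, so the first Friday is September 1 and the third is September 15.
At the standard offset (UTC+12:30), 23:00 UTC + 12h30m = 11:30 Orek Province standard time (rolling into the next day, 24 April 2017).
The standard-time date in Orek Province, 24 April 2017, is outside the daylight-saving period (28 April – 15 September), so Orek Province is on standard time, UTC+12:30.
23:00 UTC + 12h30m = 11:30 local (rolling into the next day, 24 April 2017).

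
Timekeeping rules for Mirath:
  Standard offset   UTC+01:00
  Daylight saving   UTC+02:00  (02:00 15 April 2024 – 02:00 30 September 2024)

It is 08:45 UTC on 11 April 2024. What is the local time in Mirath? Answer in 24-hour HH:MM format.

At the standard offset (UTC+01:00), 08:45 UTC + 1h = 09:45 Mirath standard time.
Daylight saving runs 15 April – 30 September; the standard-time date in Mirath, 11 April 2024, is outside that window, so Mirath is on standard time at UTC+01:00.
08:45 UTC + 1h = 09:45 local.

09:45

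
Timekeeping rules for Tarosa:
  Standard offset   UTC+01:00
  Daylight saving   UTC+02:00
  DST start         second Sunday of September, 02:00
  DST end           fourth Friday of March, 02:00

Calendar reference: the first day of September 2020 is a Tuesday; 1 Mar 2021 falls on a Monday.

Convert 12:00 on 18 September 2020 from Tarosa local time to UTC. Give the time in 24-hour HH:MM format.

10:00

1 September 2020 is a Tuesday, so the first Sunday is September 6 and the second is September 13.
1 March 2021 is a Monday, so the first Friday is March 5 and the fourth is March 26.
18 September 2020 lies within the daylight-saving period (13 September 2020 – 26 March 2021), so Tarosa is on daylight time, UTC+02:00.
12:00 local − 2h = 10:00 UTC.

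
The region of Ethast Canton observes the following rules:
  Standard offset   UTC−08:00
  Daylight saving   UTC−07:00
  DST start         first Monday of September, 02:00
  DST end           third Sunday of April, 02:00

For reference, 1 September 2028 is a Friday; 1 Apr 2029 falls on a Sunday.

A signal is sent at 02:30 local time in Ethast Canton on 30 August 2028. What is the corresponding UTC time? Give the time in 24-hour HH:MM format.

1 September 2028 is a Friday, so the first Monday is September 4.
1 April 2029 is a Sunday, so the first Sunday is April 1 and the third is April 15.
30 August 2028 is outside the daylight-saving period (4 September 2028 – 15 April 2029), so Ethast Canton is on standard time, UTC−08:00.
02:30 local + 8h = 10:30 UTC.

10:30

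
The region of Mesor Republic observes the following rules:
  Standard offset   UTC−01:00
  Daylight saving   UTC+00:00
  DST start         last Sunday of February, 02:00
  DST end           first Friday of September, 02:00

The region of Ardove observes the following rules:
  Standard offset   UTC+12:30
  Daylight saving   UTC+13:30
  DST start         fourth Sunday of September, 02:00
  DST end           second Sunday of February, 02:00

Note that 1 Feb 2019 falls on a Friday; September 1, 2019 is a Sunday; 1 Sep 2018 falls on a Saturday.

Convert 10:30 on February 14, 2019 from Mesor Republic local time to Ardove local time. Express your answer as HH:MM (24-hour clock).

00:00

1 February 2019 is a Friday, so Sundays fall on 3, 10, 17, 24; the last is February 24.
1 September 2019 is a Sunday, so the first Friday is September 6.
Daylight saving runs 24 February – 6 September; February 14, 2019 is outside that window, so Mesor Republic is on standard time at UTC−01:00.
10:30 Mesor Republic + 1h = 11:30 UTC.
1 September 2018 is a Saturday, so the first Sunday is September 2 and the fourth is September 23.
1 February 2019 is a Friday, so the first Sunday is February 3 and the second is February 10.
At the standard offset (UTC+12:30), 11:30 UTC + 12h30m = 00:00 Ardove standard time (rolling into the next day, 15 February 2019).
The standard-time date in Ardove, February 15, 2019, does not fall between 23 September 2018 and 10 February 2019, so daylight saving is not in effect and Ardove is at UTC+12:30.
11:30 UTC + 12h30m = 00:00 Ardove (rolling into the next day, 15 February 2019).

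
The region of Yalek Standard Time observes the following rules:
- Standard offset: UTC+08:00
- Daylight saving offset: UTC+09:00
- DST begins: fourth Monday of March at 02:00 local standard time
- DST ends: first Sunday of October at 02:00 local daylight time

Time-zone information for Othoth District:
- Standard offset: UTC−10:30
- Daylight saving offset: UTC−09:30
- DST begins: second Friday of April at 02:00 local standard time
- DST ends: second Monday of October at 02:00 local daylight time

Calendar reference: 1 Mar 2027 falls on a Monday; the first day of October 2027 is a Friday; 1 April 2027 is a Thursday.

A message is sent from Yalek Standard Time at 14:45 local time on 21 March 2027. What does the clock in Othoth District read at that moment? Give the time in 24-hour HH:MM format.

20:15

1 March 2027 is a Monday, so the first Monday is March 1 and the fourth is March 22.
1 October 2027 is a Friday, so the first Sunday is October 3.
Daylight saving runs 22 March – 3 October; 21 March 2027 is outside that window, so Yalek Standard Time is on standard time at UTC+08:00.
14:45 Yalek Standard Time − 8h = 06:45 UTC.
1 April 2027 is a Thursday, so the first Friday is April 2 and the second is April 9.
1 October 2027 is a Friday, so the first Monday is October 4 and the second is October 11.
At the standard offset (UTC−10:30), 06:45 UTC − 10h30m = 20:15 Othoth District standard time (rolling into the previous day, 20 March 2027).
The standard-time date in Othoth District, 20 March 2027, does not fall between 9 April and 11 October, so daylight saving is not in effect and Othoth District is at UTC−10:30.
06:45 UTC − 10h30m = 20:15 Othoth District (rolling into the previous day, 20 March 2027).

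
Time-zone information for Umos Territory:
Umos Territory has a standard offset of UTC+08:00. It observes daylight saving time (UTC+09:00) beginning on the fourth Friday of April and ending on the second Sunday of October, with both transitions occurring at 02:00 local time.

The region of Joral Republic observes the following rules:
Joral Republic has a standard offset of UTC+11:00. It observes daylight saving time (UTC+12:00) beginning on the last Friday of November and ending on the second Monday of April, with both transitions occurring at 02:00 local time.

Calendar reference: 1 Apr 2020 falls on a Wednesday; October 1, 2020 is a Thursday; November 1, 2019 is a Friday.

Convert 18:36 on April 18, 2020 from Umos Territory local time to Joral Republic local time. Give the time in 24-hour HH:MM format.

21:36

1 April 2020 is a Wednesday, so the first Friday is April 3 and the fourth is April 24.
1 October 2020 is a Thursday, so the first Sunday is October 4 and the second is October 11.
Daylight saving runs 24 April – 11 October; April 18, 2020 is outside that window, so Umos Territory is on standard time at UTC+08:00.
18:36 Umos Territory − 8h = 10:36 UTC.
1 November 2019 is a Friday, so Fridays fall on 1, 8, 15, 22, 29; the last is November 29.
1 April 2020 is a Wednesday, so the first Monday is April 6 and the second is April 13.
At the standard offset (UTC+11:00), 10:36 UTC + 11h = 21:36 Joral Republic standard time.
The standard-time date in Joral Republic, April 18, 2020, does not fall between 29 November 2019 and 13 April 2020, so daylight saving is not in effect and Joral Republic is at UTC+11:00.
10:36 UTC + 11h = 21:36 Joral Republic.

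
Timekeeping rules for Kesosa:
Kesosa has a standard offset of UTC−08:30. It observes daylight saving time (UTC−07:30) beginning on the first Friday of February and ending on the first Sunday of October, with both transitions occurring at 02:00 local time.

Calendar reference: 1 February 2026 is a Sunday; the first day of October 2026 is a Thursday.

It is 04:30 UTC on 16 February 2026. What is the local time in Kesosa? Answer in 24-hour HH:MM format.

1 February 2026 is a Sunday, so the first Friday is February 6.
1 October 2026 is a Thursday, so the first Sunday is October 4.
At the standard offset (UTC−08:30), 04:30 UTC − 8h30m = 20:00 Kesosa standard time (rolling into the previous day, 15 February 2026).
The standard-time date in Kesosa, 15 February 2026, falls between 6 February and 4 October, so daylight saving is in effect and Kesosa is at UTC−07:30.
04:30 UTC − 7h30m = 21:00 local (rolling into the previous day, 15 February 2026).

21:00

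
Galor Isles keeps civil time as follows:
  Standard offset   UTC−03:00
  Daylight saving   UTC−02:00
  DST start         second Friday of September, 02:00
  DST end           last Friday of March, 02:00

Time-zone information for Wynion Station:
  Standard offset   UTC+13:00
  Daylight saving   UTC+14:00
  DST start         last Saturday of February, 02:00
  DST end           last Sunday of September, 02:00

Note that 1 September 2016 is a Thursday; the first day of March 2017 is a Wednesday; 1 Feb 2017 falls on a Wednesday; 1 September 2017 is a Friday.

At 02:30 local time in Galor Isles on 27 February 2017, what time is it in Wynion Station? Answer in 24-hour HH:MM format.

1 September 2016 is a Thursday, so the first Friday is September 2 and the second is September 9.
1 March 2017 is a Wednesday, so Fridays fall on 3, 10, 17, 24, 31; the last is March 31.
27 February 2017 falls between 9 September 2016 and 31 March 2017, so daylight saving is in effect and Galor Isles is at UTC−02:00.
02:30 Galor Isles + 2h = 04:30 UTC.
1 February 2017 is a Wednesday, so Saturdays fall on 4, 11, 18, 25; the last is February 25.
1 September 2017 is a Friday, so Sundays fall on 3, 10, 17, 24; the last is September 24.
At the standard offset (UTC+13:00), 04:30 UTC + 13h = 17:30 Wynion Station standard time.
The standard-time date in Wynion Station, 27 February 2017, falls between 25 February and 24 September, so daylight saving is in effect and Wynion Station is at UTC+14:00.
04:30 UTC + 14h = 18:30 Wynion Station.

18:30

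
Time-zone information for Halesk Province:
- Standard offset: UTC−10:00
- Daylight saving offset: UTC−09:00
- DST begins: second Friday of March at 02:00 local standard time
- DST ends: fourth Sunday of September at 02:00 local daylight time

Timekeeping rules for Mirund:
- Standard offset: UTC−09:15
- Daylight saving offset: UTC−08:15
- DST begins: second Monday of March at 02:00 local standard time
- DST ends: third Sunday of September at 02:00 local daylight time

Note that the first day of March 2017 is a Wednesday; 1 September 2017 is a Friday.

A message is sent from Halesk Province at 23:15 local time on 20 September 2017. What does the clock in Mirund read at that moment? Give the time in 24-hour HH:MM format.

23:00

1 March 2017 is a Wednesday, so the first Friday is March 3 and the second is March 10.
1 September 2017 is a Friday, so the first Sunday is September 3 and the fourth is September 24.
20 September 2017 falls between 10 March and 24 September, so daylight saving is in effect and Halesk Province is at UTC−09:00.
23:15 Halesk Province + 9h = 08:15 UTC (rolling into the next day, 21 September 2017).
1 March 2017 is a Wednesday, so the first Monday is March 6 and the second is March 13.
1 September 2017 is a Friday, so the first Sunday is September 3 and the third is September 17.
At the standard offset (UTC−09:15), 08:15 UTC − 9h15m = 23:00 Mirund standard time (rolling into the previous day, 20 September 2017).
The standard-time date in Mirund, 20 September 2017, does not fall between 13 March and 17 September, so daylight saving is not in effect and Mirund is at UTC−09:15.
08:15 UTC − 9h15m = 23:00 Mirund (rolling into the previous day, 20 September 2017).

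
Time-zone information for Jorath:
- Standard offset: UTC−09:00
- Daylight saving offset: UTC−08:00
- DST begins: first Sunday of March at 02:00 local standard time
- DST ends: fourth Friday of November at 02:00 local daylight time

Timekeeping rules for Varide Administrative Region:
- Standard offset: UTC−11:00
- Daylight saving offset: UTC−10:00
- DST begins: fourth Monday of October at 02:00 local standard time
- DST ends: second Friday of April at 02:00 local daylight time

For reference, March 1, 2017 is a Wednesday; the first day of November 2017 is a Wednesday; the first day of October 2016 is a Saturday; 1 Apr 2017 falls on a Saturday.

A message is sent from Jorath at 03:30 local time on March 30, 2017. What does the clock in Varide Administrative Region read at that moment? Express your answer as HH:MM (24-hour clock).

1 March 2017 is a Wednesday, so the first Sunday is March 5.
1 November 2017 is a Wednesday, so the first Friday is November 3 and the fourth is November 24.
Daylight saving runs 5 March – 24 November; March 30, 2017 is inside that window, so Jorath is at UTC−08:00.
03:30 Jorath + 8h = 11:30 UTC.
1 October 2016 is a Saturday, so the first Monday is October 3 and the fourth is October 24.
1 April 2017 is a Saturday, so the first Friday is April 7 and the second is April 14.
At the standard offset (UTC−11:00), 11:30 UTC − 11h = 00:30 Varide Administrative Region standard time.
Daylight saving runs 24 October 2016 – 14 April 2017; the standard-time date in Varide Administrative Region, March 30, 2017, is inside that window, so Varide Administrative Region is at UTC−10:00.
11:30 UTC − 10h = 01:30 Varide Administrative Region.

01:30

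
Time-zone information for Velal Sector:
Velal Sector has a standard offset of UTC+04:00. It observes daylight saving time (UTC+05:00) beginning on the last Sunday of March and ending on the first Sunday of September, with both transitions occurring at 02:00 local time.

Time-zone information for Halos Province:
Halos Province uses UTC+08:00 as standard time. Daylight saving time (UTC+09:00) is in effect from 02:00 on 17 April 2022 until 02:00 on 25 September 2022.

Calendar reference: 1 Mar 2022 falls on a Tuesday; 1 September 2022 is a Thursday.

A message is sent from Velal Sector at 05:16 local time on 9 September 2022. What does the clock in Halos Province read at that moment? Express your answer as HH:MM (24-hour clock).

1 March 2022 is a Tuesday, so Sundays fall on 6, 13, 20, 27; the last is March 27.
1 September 2022 is a Thursday, so the first Sunday is September 4.
9 September 2022 does not fall between 27 March and 4 September, so daylight saving is not in effect and Velal Sector is at UTC+04:00.
05:16 Velal Sector − 4h = 01:16 UTC.
At the standard offset (UTC+08:00), 01:16 UTC + 8h = 09:16 Halos Province standard time.
Daylight saving runs 17 April – 25 September; the standard-time date in Halos Province, 9 September 2022, is inside that window, so Halos Province is at UTC+09:00.
01:16 UTC + 9h = 10:16 Halos Province.

10:16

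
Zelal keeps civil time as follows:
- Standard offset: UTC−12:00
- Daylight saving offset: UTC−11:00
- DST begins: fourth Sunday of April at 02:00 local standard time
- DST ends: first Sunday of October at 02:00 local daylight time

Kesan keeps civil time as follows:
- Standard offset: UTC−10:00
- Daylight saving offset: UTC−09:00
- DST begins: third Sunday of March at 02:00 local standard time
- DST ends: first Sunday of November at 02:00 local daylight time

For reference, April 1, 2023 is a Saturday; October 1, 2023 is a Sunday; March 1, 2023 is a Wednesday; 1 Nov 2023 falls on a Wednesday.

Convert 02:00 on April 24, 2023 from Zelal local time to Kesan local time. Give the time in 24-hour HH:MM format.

1 April 2023 is a Saturday, so the first Sunday is April 2 and the fourth is April 23.
1 October 2023 is a Sunday, so the first Sunday is October 1.
April 24, 2023 falls between 23 April and 1 October, so daylight saving is in effect and Zelal is at UTC−11:00.
02:00 Zelal + 11h = 13:00 UTC.
1 March 2023 is a Wednesday, so the first Sunday is March 5 and the third is March 19.
1 November 2023 is a Wednesday, so the first Sunday is November 5.
At the standard offset (UTC−10:00), 13:00 UTC − 10h = 03:00 Kesan standard time.
Daylight saving runs 19 March – 5 November; the standard-time date in Kesan, April 24, 2023, is inside that window, so Kesan is at UTC−09:00.
13:00 UTC − 9h = 04:00 Kesan.

04:00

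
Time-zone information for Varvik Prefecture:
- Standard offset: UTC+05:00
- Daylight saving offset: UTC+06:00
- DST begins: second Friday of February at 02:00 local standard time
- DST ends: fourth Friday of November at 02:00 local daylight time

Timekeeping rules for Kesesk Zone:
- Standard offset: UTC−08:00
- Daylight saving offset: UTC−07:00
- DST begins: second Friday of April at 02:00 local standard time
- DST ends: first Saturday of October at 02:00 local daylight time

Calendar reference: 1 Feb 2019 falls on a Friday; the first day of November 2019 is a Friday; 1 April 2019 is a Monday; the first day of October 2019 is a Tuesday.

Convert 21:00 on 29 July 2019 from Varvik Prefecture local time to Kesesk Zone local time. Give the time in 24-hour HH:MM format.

08:00

1 February 2019 is a Friday, so the first Friday is February 1 and the second is February 8.
1 November 2019 is a Friday, so the first Friday is November 1 and the fourth is November 22.
Daylight saving runs 8 February – 22 November; 29 July 2019 is inside that window, so Varvik Prefecture is at UTC+06:00.
21:00 Varvik Prefecture − 6h = 15:00 UTC.
1 April 2019 is a Monday, so the first Friday is April 5 and the second is April 12.
1 October 2019 is a Tuesday, so the first Saturday is October 5.
At the standard offset (UTC−08:00), 15:00 UTC − 8h = 07:00 Kesesk Zone standard time.
The standard-time date in Kesesk Zone, 29 July 2019, lies within the daylight-saving period (12 April – 5 October), so Kesesk Zone is on daylight time, UTC−07:00.
15:00 UTC − 7h = 08:00 Kesesk Zone.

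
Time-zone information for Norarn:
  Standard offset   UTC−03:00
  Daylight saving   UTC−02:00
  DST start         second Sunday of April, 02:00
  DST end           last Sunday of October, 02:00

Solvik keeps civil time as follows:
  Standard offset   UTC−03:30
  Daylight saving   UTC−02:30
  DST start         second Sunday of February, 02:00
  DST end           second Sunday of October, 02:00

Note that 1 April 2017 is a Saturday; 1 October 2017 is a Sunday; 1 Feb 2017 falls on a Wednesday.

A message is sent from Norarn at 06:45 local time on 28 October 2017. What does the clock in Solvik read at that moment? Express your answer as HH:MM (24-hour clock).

1 April 2017 is a Saturday, so the first Sunday is April 2 and the second is April 9.
1 October 2017 is a Sunday, so Sundays fall on 1, 8, 15, 22, 29; the last is October 29.
28 October 2017 falls between 9 April and 29 October, so daylight saving is in effect and Norarn is at UTC−02:00.
06:45 Norarn + 2h = 08:45 UTC.
1 February 2017 is a Wednesday, so the first Sunday is February 5 and the second is February 12.
1 October 2017 is a Sunday, so the first Sunday is October 1 and the second is October 8.
At the standard offset (UTC−03:30), 08:45 UTC − 3h30m = 05:15 Solvik standard time.
The standard-time date in Solvik, 28 October 2017, is outside the daylight-saving period (12 February – 8 October), so Solvik is on standard time, UTC−03:30.
08:45 UTC − 3h30m = 05:15 Solvik.

05:15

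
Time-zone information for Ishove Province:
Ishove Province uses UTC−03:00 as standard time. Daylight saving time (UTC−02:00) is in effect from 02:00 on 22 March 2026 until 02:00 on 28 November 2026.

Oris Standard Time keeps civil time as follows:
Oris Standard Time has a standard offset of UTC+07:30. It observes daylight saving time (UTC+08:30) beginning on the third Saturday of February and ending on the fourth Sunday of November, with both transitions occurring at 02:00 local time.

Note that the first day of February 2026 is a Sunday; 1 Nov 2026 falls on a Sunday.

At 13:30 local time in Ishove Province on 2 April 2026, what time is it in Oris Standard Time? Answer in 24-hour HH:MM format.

00:00

2 April 2026 lies within the daylight-saving period (22 March – 28 November), so Ishove Province is on daylight time, UTC−02:00.
13:30 Ishove Province + 2h = 15:30 UTC.
1 February 2026 is a Sunday, so the first Saturday is February 7 and the third is February 21.
1 November 2026 is a Sunday, so the first Sunday is November 1 and the fourth is November 22.
At the standard offset (UTC+07:30), 15:30 UTC + 7h30m = 23:00 Oris Standard Time standard time.
The standard-time date in Oris Standard Time, 2 April 2026, falls between 21 February and 22 November, so daylight saving is in effect and Oris Standard Time is at UTC+08:30.
15:30 UTC + 8h30m = 00:00 Oris Standard Time (rolling into the next day, 3 April 2026).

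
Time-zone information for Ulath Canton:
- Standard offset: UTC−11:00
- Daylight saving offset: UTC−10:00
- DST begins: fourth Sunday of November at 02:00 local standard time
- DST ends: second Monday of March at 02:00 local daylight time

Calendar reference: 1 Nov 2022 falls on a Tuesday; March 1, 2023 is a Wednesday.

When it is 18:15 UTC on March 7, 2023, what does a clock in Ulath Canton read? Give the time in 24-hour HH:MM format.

1 November 2022 is a Tuesday, so the first Sunday is November 6 and the fourth is November 27.
1 March 2023 is a Wednesday, so the first Monday is March 6 and the second is March 13.
At the standard offset (UTC−11:00), 18:15 UTC − 11h = 07:15 Ulath Canton standard time.
The standard-time date in Ulath Canton, March 7, 2023, falls between 27 November 2022 and 13 March 2023, so daylight saving is in effect and Ulath Canton is at UTC−10:00.
18:15 UTC − 10h = 08:15 local.

08:15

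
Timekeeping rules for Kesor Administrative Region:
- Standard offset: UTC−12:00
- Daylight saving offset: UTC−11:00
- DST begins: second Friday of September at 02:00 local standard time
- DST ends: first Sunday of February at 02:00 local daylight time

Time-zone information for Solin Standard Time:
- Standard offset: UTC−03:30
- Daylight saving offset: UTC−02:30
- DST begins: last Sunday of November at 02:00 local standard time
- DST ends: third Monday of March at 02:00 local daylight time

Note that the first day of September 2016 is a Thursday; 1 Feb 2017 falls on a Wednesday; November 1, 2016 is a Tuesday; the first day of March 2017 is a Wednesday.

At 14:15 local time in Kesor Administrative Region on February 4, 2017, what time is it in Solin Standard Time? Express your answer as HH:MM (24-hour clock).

1 September 2016 is a Thursday, so the first Friday is September 2 and the second is September 9.
1 February 2017 is a Wednesday, so the first Sunday is February 5.
February 4, 2017 lies within the daylight-saving period (9 September 2016 – 5 February 2017), so Kesor Administrative Region is on daylight time, UTC−11:00.
14:15 Kesor Administrative Region + 11h = 01:15 UTC (rolling into the next day, 5 February 2017).
1 November 2016 is a Tuesday, so Sundays fall on 6, 13, 20, 27; the last is November 27.
1 March 2017 is a Wednesday, so the first Monday is March 6 and the third is March 20.
At the standard offset (UTC−03:30), 01:15 UTC − 3h30m = 21:45 Solin Standard Time standard time (rolling into the previous day, 4 February 2017).
The standard-time date in Solin Standard Time, February 4, 2017, falls between 27 November 2016 and 20 March 2017, so daylight saving is in effect and Solin Standard Time is at UTC−02:30.
01:15 UTC − 2h30m = 22:45 Solin Standard Time (rolling into the previous day, 4 February 2017).

22:45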